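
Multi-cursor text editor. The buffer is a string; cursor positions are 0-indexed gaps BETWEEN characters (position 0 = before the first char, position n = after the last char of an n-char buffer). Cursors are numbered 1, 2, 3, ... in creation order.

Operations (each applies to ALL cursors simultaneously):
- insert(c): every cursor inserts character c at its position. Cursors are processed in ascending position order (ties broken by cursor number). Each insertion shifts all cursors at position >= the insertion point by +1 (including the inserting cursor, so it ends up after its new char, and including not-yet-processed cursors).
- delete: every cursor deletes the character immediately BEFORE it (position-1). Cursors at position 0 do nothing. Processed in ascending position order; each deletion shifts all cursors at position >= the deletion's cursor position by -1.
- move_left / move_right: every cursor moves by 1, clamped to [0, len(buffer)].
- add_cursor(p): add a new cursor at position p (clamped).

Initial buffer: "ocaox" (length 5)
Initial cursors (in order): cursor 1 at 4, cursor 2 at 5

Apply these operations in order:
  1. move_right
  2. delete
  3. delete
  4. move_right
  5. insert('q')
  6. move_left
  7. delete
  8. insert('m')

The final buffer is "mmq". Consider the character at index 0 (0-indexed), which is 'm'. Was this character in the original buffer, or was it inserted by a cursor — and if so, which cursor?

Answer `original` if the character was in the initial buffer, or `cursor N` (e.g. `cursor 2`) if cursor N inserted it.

After op 1 (move_right): buffer="ocaox" (len 5), cursors c1@5 c2@5, authorship .....
After op 2 (delete): buffer="oca" (len 3), cursors c1@3 c2@3, authorship ...
After op 3 (delete): buffer="o" (len 1), cursors c1@1 c2@1, authorship .
After op 4 (move_right): buffer="o" (len 1), cursors c1@1 c2@1, authorship .
After op 5 (insert('q')): buffer="oqq" (len 3), cursors c1@3 c2@3, authorship .12
After op 6 (move_left): buffer="oqq" (len 3), cursors c1@2 c2@2, authorship .12
After op 7 (delete): buffer="q" (len 1), cursors c1@0 c2@0, authorship 2
After op 8 (insert('m')): buffer="mmq" (len 3), cursors c1@2 c2@2, authorship 122
Authorship (.=original, N=cursor N): 1 2 2
Index 0: author = 1

Answer: cursor 1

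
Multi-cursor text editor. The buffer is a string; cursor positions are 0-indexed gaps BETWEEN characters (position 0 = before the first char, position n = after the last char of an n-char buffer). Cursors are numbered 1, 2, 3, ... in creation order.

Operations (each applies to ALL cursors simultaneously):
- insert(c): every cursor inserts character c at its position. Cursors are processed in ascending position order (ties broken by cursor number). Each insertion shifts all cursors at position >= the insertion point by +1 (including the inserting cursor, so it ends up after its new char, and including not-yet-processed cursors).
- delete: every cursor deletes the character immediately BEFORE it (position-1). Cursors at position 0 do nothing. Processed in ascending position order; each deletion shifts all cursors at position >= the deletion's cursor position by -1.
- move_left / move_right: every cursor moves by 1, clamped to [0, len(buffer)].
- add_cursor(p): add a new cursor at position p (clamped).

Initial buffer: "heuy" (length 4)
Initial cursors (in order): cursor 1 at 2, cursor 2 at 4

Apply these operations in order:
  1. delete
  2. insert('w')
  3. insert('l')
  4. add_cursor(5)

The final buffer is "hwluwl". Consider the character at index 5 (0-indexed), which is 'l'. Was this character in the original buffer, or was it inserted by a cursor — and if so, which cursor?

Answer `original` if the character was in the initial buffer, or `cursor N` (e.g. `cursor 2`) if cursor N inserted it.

After op 1 (delete): buffer="hu" (len 2), cursors c1@1 c2@2, authorship ..
After op 2 (insert('w')): buffer="hwuw" (len 4), cursors c1@2 c2@4, authorship .1.2
After op 3 (insert('l')): buffer="hwluwl" (len 6), cursors c1@3 c2@6, authorship .11.22
After op 4 (add_cursor(5)): buffer="hwluwl" (len 6), cursors c1@3 c3@5 c2@6, authorship .11.22
Authorship (.=original, N=cursor N): . 1 1 . 2 2
Index 5: author = 2

Answer: cursor 2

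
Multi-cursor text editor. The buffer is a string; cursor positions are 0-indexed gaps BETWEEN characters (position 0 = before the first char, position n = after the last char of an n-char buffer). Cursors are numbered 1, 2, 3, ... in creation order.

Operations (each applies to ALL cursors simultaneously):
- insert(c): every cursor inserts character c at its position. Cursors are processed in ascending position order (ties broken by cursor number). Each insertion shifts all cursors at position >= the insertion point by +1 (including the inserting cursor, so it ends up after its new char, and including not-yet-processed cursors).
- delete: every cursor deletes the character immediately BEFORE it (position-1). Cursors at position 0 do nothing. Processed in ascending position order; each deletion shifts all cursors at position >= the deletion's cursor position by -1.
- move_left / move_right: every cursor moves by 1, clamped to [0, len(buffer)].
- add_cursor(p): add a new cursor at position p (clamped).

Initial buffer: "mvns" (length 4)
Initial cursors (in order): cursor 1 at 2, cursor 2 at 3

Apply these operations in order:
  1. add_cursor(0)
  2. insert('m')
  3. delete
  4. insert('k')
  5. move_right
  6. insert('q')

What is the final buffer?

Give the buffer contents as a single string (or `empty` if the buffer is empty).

After op 1 (add_cursor(0)): buffer="mvns" (len 4), cursors c3@0 c1@2 c2@3, authorship ....
After op 2 (insert('m')): buffer="mmvmnms" (len 7), cursors c3@1 c1@4 c2@6, authorship 3..1.2.
After op 3 (delete): buffer="mvns" (len 4), cursors c3@0 c1@2 c2@3, authorship ....
After op 4 (insert('k')): buffer="kmvknks" (len 7), cursors c3@1 c1@4 c2@6, authorship 3..1.2.
After op 5 (move_right): buffer="kmvknks" (len 7), cursors c3@2 c1@5 c2@7, authorship 3..1.2.
After op 6 (insert('q')): buffer="kmqvknqksq" (len 10), cursors c3@3 c1@7 c2@10, authorship 3.3.1.12.2

Answer: kmqvknqksq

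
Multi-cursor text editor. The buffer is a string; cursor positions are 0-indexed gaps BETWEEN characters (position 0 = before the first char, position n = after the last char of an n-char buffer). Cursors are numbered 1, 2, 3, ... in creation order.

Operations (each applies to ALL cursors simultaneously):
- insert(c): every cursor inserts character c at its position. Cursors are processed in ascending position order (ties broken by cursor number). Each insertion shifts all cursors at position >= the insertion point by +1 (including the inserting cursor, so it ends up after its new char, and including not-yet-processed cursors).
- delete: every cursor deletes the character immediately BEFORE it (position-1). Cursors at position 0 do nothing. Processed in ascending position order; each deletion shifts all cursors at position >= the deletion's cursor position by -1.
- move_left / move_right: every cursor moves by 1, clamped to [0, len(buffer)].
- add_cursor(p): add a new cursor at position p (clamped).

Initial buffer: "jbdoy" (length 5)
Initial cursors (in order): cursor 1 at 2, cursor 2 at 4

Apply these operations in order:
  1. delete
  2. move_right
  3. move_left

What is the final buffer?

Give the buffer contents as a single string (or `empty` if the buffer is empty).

Answer: jdy

Derivation:
After op 1 (delete): buffer="jdy" (len 3), cursors c1@1 c2@2, authorship ...
After op 2 (move_right): buffer="jdy" (len 3), cursors c1@2 c2@3, authorship ...
After op 3 (move_left): buffer="jdy" (len 3), cursors c1@1 c2@2, authorship ...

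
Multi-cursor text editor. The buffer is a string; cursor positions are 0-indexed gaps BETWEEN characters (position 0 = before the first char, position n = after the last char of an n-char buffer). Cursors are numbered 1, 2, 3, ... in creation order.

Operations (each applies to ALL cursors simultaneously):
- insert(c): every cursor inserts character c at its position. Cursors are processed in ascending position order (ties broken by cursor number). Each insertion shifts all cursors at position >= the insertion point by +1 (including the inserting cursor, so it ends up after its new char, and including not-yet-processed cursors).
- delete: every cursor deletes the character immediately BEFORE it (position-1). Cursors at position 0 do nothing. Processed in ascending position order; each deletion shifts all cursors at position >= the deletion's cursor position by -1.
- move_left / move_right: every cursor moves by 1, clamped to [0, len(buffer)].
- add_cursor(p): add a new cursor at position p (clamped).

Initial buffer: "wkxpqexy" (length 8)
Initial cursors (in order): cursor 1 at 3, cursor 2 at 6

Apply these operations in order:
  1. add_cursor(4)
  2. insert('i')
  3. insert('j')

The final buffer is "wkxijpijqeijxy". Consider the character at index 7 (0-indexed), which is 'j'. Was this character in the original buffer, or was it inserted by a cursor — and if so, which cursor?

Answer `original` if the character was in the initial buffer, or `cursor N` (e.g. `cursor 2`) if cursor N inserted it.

After op 1 (add_cursor(4)): buffer="wkxpqexy" (len 8), cursors c1@3 c3@4 c2@6, authorship ........
After op 2 (insert('i')): buffer="wkxipiqeixy" (len 11), cursors c1@4 c3@6 c2@9, authorship ...1.3..2..
After op 3 (insert('j')): buffer="wkxijpijqeijxy" (len 14), cursors c1@5 c3@8 c2@12, authorship ...11.33..22..
Authorship (.=original, N=cursor N): . . . 1 1 . 3 3 . . 2 2 . .
Index 7: author = 3

Answer: cursor 3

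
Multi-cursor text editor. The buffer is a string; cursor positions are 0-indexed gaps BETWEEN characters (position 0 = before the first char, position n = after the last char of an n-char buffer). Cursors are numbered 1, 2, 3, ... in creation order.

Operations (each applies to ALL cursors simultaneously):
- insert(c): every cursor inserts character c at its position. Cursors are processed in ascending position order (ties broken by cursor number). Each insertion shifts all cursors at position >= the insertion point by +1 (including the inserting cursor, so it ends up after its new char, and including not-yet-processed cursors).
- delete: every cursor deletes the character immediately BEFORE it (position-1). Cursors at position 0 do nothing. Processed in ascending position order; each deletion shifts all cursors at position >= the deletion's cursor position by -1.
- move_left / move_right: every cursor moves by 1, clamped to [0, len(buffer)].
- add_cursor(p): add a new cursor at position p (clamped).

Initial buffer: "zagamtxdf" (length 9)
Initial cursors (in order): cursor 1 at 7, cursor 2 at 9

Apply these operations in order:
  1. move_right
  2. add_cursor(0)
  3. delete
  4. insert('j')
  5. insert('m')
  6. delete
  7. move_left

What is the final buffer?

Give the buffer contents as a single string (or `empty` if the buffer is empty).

After op 1 (move_right): buffer="zagamtxdf" (len 9), cursors c1@8 c2@9, authorship .........
After op 2 (add_cursor(0)): buffer="zagamtxdf" (len 9), cursors c3@0 c1@8 c2@9, authorship .........
After op 3 (delete): buffer="zagamtx" (len 7), cursors c3@0 c1@7 c2@7, authorship .......
After op 4 (insert('j')): buffer="jzagamtxjj" (len 10), cursors c3@1 c1@10 c2@10, authorship 3.......12
After op 5 (insert('m')): buffer="jmzagamtxjjmm" (len 13), cursors c3@2 c1@13 c2@13, authorship 33.......1212
After op 6 (delete): buffer="jzagamtxjj" (len 10), cursors c3@1 c1@10 c2@10, authorship 3.......12
After op 7 (move_left): buffer="jzagamtxjj" (len 10), cursors c3@0 c1@9 c2@9, authorship 3.......12

Answer: jzagamtxjj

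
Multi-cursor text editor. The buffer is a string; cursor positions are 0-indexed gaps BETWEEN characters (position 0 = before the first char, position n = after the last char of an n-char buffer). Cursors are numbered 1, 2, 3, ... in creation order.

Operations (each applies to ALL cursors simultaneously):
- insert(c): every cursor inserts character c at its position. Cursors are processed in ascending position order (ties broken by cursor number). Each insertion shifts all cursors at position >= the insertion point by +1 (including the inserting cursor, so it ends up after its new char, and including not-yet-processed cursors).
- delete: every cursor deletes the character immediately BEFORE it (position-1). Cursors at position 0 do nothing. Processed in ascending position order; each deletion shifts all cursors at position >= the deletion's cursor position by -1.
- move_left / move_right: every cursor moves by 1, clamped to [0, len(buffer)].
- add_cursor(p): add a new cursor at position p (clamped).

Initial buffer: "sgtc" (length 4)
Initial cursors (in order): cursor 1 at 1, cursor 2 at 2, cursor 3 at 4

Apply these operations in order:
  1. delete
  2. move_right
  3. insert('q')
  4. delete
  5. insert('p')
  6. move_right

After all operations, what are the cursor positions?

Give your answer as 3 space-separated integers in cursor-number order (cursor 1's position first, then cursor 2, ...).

After op 1 (delete): buffer="t" (len 1), cursors c1@0 c2@0 c3@1, authorship .
After op 2 (move_right): buffer="t" (len 1), cursors c1@1 c2@1 c3@1, authorship .
After op 3 (insert('q')): buffer="tqqq" (len 4), cursors c1@4 c2@4 c3@4, authorship .123
After op 4 (delete): buffer="t" (len 1), cursors c1@1 c2@1 c3@1, authorship .
After op 5 (insert('p')): buffer="tppp" (len 4), cursors c1@4 c2@4 c3@4, authorship .123
After op 6 (move_right): buffer="tppp" (len 4), cursors c1@4 c2@4 c3@4, authorship .123

Answer: 4 4 4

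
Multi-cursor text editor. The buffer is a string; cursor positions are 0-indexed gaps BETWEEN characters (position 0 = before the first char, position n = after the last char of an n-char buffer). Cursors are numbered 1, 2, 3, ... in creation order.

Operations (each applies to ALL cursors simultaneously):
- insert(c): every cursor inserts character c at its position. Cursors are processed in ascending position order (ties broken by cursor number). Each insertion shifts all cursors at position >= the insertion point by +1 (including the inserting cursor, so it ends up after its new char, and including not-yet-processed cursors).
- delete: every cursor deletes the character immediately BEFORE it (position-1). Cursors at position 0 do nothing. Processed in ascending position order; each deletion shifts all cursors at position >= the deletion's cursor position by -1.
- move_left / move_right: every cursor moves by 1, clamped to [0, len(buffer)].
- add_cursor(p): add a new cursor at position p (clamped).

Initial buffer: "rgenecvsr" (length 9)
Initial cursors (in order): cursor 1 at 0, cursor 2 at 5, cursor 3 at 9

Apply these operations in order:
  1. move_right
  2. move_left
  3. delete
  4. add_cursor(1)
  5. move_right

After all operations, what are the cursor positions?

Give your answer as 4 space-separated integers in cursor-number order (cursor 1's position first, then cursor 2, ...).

Answer: 1 5 7 2

Derivation:
After op 1 (move_right): buffer="rgenecvsr" (len 9), cursors c1@1 c2@6 c3@9, authorship .........
After op 2 (move_left): buffer="rgenecvsr" (len 9), cursors c1@0 c2@5 c3@8, authorship .........
After op 3 (delete): buffer="rgencvr" (len 7), cursors c1@0 c2@4 c3@6, authorship .......
After op 4 (add_cursor(1)): buffer="rgencvr" (len 7), cursors c1@0 c4@1 c2@4 c3@6, authorship .......
After op 5 (move_right): buffer="rgencvr" (len 7), cursors c1@1 c4@2 c2@5 c3@7, authorship .......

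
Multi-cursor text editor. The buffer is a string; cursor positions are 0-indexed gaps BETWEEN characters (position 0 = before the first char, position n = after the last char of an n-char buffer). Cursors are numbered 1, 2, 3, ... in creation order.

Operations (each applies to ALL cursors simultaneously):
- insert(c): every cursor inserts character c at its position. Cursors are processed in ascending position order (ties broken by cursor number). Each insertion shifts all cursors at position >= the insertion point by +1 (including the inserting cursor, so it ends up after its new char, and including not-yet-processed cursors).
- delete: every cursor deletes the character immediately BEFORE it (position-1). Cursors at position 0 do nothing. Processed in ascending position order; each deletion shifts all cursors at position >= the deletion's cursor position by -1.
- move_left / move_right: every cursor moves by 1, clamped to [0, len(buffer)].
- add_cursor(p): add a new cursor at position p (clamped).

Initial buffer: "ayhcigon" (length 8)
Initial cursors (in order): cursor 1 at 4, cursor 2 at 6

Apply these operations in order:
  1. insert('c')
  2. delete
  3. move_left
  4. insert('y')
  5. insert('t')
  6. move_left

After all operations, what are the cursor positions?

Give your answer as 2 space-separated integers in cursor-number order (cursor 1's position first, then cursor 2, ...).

After op 1 (insert('c')): buffer="ayhccigcon" (len 10), cursors c1@5 c2@8, authorship ....1..2..
After op 2 (delete): buffer="ayhcigon" (len 8), cursors c1@4 c2@6, authorship ........
After op 3 (move_left): buffer="ayhcigon" (len 8), cursors c1@3 c2@5, authorship ........
After op 4 (insert('y')): buffer="ayhyciygon" (len 10), cursors c1@4 c2@7, authorship ...1..2...
After op 5 (insert('t')): buffer="ayhytciytgon" (len 12), cursors c1@5 c2@9, authorship ...11..22...
After op 6 (move_left): buffer="ayhytciytgon" (len 12), cursors c1@4 c2@8, authorship ...11..22...

Answer: 4 8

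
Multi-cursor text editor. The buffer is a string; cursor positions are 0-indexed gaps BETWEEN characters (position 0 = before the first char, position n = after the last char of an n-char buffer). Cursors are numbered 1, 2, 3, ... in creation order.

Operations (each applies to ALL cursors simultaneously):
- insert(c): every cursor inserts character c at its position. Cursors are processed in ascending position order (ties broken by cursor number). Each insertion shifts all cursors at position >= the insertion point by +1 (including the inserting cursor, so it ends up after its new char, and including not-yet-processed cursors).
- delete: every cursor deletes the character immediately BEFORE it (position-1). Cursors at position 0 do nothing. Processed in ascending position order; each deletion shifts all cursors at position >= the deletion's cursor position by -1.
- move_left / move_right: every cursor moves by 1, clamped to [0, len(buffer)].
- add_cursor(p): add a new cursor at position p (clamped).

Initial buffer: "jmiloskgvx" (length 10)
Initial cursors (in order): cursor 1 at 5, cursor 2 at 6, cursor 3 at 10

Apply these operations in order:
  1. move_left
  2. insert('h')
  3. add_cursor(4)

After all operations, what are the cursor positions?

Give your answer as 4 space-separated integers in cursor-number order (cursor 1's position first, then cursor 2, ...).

Answer: 5 7 12 4

Derivation:
After op 1 (move_left): buffer="jmiloskgvx" (len 10), cursors c1@4 c2@5 c3@9, authorship ..........
After op 2 (insert('h')): buffer="jmilhohskgvhx" (len 13), cursors c1@5 c2@7 c3@12, authorship ....1.2....3.
After op 3 (add_cursor(4)): buffer="jmilhohskgvhx" (len 13), cursors c4@4 c1@5 c2@7 c3@12, authorship ....1.2....3.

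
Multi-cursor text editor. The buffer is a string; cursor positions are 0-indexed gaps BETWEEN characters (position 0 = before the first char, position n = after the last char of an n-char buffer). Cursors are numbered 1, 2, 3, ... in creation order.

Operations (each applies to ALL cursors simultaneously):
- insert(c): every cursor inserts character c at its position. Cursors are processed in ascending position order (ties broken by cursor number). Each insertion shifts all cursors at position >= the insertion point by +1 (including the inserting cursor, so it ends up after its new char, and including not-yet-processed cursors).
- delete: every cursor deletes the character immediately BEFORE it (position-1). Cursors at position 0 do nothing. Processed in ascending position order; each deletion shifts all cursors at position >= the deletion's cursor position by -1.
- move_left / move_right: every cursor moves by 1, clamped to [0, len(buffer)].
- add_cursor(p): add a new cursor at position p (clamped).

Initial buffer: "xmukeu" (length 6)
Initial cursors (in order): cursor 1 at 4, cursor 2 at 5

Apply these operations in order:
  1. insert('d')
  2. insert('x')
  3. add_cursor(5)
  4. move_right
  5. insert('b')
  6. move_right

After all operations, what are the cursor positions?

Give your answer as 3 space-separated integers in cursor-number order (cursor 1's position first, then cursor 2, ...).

Answer: 10 13 8

Derivation:
After op 1 (insert('d')): buffer="xmukdedu" (len 8), cursors c1@5 c2@7, authorship ....1.2.
After op 2 (insert('x')): buffer="xmukdxedxu" (len 10), cursors c1@6 c2@9, authorship ....11.22.
After op 3 (add_cursor(5)): buffer="xmukdxedxu" (len 10), cursors c3@5 c1@6 c2@9, authorship ....11.22.
After op 4 (move_right): buffer="xmukdxedxu" (len 10), cursors c3@6 c1@7 c2@10, authorship ....11.22.
After op 5 (insert('b')): buffer="xmukdxbebdxub" (len 13), cursors c3@7 c1@9 c2@13, authorship ....113.122.2
After op 6 (move_right): buffer="xmukdxbebdxub" (len 13), cursors c3@8 c1@10 c2@13, authorship ....113.122.2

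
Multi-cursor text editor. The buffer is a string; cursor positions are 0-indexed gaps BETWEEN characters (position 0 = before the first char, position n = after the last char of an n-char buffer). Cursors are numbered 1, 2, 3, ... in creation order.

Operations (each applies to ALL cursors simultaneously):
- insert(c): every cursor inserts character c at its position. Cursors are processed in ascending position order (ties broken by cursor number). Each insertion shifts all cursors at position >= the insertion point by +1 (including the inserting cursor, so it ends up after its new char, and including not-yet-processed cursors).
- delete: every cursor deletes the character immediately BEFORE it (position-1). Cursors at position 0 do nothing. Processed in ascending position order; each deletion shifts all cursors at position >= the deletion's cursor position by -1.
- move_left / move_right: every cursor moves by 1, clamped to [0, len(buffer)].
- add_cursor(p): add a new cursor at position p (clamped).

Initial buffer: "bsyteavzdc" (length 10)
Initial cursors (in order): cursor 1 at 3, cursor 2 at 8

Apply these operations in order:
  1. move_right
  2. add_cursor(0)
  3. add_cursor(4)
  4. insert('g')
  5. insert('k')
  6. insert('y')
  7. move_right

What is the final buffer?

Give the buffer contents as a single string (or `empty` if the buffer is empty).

After op 1 (move_right): buffer="bsyteavzdc" (len 10), cursors c1@4 c2@9, authorship ..........
After op 2 (add_cursor(0)): buffer="bsyteavzdc" (len 10), cursors c3@0 c1@4 c2@9, authorship ..........
After op 3 (add_cursor(4)): buffer="bsyteavzdc" (len 10), cursors c3@0 c1@4 c4@4 c2@9, authorship ..........
After op 4 (insert('g')): buffer="gbsytggeavzdgc" (len 14), cursors c3@1 c1@7 c4@7 c2@13, authorship 3....14.....2.
After op 5 (insert('k')): buffer="gkbsytggkkeavzdgkc" (len 18), cursors c3@2 c1@10 c4@10 c2@17, authorship 33....1414.....22.
After op 6 (insert('y')): buffer="gkybsytggkkyyeavzdgkyc" (len 22), cursors c3@3 c1@13 c4@13 c2@21, authorship 333....141414.....222.
After op 7 (move_right): buffer="gkybsytggkkyyeavzdgkyc" (len 22), cursors c3@4 c1@14 c4@14 c2@22, authorship 333....141414.....222.

Answer: gkybsytggkkyyeavzdgkyc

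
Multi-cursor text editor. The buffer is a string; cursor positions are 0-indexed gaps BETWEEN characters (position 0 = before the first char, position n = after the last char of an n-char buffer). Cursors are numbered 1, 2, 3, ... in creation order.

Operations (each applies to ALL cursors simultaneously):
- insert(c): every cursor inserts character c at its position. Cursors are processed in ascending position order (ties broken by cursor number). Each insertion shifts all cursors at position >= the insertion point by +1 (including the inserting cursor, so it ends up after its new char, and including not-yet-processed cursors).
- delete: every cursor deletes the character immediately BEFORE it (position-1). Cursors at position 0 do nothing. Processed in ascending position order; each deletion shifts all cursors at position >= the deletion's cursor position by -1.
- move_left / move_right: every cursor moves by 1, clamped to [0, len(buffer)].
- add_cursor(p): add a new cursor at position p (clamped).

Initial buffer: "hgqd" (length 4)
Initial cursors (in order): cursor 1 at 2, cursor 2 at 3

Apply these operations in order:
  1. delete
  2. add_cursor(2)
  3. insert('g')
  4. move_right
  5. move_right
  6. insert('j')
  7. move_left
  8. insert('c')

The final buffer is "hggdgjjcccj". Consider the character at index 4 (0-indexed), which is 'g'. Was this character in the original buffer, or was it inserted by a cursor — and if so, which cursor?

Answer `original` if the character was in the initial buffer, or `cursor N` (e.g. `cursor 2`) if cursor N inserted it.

After op 1 (delete): buffer="hd" (len 2), cursors c1@1 c2@1, authorship ..
After op 2 (add_cursor(2)): buffer="hd" (len 2), cursors c1@1 c2@1 c3@2, authorship ..
After op 3 (insert('g')): buffer="hggdg" (len 5), cursors c1@3 c2@3 c3@5, authorship .12.3
After op 4 (move_right): buffer="hggdg" (len 5), cursors c1@4 c2@4 c3@5, authorship .12.3
After op 5 (move_right): buffer="hggdg" (len 5), cursors c1@5 c2@5 c3@5, authorship .12.3
After op 6 (insert('j')): buffer="hggdgjjj" (len 8), cursors c1@8 c2@8 c3@8, authorship .12.3123
After op 7 (move_left): buffer="hggdgjjj" (len 8), cursors c1@7 c2@7 c3@7, authorship .12.3123
After op 8 (insert('c')): buffer="hggdgjjcccj" (len 11), cursors c1@10 c2@10 c3@10, authorship .12.3121233
Authorship (.=original, N=cursor N): . 1 2 . 3 1 2 1 2 3 3
Index 4: author = 3

Answer: cursor 3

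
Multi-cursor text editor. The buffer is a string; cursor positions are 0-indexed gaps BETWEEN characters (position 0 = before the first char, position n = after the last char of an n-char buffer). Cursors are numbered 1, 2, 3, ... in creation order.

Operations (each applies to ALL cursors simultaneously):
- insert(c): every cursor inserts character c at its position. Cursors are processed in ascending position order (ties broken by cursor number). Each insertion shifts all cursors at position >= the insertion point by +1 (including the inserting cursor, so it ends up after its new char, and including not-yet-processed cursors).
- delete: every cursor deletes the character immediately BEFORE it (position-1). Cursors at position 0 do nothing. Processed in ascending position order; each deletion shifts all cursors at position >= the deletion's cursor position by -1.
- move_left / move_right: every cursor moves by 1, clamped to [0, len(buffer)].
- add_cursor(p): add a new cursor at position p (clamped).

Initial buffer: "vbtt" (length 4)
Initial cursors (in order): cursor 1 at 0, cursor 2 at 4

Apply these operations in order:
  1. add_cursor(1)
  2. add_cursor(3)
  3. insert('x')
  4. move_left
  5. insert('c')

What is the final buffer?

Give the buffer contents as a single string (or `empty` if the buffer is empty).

Answer: cxvcxbtcxtcx

Derivation:
After op 1 (add_cursor(1)): buffer="vbtt" (len 4), cursors c1@0 c3@1 c2@4, authorship ....
After op 2 (add_cursor(3)): buffer="vbtt" (len 4), cursors c1@0 c3@1 c4@3 c2@4, authorship ....
After op 3 (insert('x')): buffer="xvxbtxtx" (len 8), cursors c1@1 c3@3 c4@6 c2@8, authorship 1.3..4.2
After op 4 (move_left): buffer="xvxbtxtx" (len 8), cursors c1@0 c3@2 c4@5 c2@7, authorship 1.3..4.2
After op 5 (insert('c')): buffer="cxvcxbtcxtcx" (len 12), cursors c1@1 c3@4 c4@8 c2@11, authorship 11.33..44.22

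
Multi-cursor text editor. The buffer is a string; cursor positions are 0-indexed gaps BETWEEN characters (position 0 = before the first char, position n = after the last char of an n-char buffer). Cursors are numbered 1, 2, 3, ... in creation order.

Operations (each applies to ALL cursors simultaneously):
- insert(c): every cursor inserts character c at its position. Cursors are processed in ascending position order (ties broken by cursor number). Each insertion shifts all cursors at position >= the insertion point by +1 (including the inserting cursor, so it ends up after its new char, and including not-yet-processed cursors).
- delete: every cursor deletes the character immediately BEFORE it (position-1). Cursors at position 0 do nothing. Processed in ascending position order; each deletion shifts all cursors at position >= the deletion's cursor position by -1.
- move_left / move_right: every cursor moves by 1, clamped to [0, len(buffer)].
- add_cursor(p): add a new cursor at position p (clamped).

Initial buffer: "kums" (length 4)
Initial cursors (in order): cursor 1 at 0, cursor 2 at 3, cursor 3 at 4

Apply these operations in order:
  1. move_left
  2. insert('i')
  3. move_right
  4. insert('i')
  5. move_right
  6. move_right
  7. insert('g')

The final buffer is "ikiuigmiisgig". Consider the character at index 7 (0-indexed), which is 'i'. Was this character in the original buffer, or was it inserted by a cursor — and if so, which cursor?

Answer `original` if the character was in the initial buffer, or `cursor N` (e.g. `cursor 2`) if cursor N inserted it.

Answer: cursor 2

Derivation:
After op 1 (move_left): buffer="kums" (len 4), cursors c1@0 c2@2 c3@3, authorship ....
After op 2 (insert('i')): buffer="ikuimis" (len 7), cursors c1@1 c2@4 c3@6, authorship 1..2.3.
After op 3 (move_right): buffer="ikuimis" (len 7), cursors c1@2 c2@5 c3@7, authorship 1..2.3.
After op 4 (insert('i')): buffer="ikiuimiisi" (len 10), cursors c1@3 c2@7 c3@10, authorship 1.1.2.23.3
After op 5 (move_right): buffer="ikiuimiisi" (len 10), cursors c1@4 c2@8 c3@10, authorship 1.1.2.23.3
After op 6 (move_right): buffer="ikiuimiisi" (len 10), cursors c1@5 c2@9 c3@10, authorship 1.1.2.23.3
After op 7 (insert('g')): buffer="ikiuigmiisgig" (len 13), cursors c1@6 c2@11 c3@13, authorship 1.1.21.23.233
Authorship (.=original, N=cursor N): 1 . 1 . 2 1 . 2 3 . 2 3 3
Index 7: author = 2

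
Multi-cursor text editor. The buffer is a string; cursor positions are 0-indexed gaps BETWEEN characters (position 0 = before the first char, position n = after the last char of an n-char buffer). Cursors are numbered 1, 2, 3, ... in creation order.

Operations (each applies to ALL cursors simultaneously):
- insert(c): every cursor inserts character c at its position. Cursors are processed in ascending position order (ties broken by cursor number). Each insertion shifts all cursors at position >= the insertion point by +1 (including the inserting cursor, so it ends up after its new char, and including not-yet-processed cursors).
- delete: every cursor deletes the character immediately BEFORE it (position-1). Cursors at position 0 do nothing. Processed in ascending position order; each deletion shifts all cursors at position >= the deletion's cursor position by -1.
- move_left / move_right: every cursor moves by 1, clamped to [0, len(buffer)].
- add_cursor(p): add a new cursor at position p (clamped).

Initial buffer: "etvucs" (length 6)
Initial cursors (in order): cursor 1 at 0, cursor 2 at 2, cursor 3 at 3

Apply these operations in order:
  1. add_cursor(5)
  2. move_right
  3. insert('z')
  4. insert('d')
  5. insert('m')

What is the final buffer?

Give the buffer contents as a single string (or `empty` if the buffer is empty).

After op 1 (add_cursor(5)): buffer="etvucs" (len 6), cursors c1@0 c2@2 c3@3 c4@5, authorship ......
After op 2 (move_right): buffer="etvucs" (len 6), cursors c1@1 c2@3 c3@4 c4@6, authorship ......
After op 3 (insert('z')): buffer="eztvzuzcsz" (len 10), cursors c1@2 c2@5 c3@7 c4@10, authorship .1..2.3..4
After op 4 (insert('d')): buffer="ezdtvzduzdcszd" (len 14), cursors c1@3 c2@7 c3@10 c4@14, authorship .11..22.33..44
After op 5 (insert('m')): buffer="ezdmtvzdmuzdmcszdm" (len 18), cursors c1@4 c2@9 c3@13 c4@18, authorship .111..222.333..444

Answer: ezdmtvzdmuzdmcszdm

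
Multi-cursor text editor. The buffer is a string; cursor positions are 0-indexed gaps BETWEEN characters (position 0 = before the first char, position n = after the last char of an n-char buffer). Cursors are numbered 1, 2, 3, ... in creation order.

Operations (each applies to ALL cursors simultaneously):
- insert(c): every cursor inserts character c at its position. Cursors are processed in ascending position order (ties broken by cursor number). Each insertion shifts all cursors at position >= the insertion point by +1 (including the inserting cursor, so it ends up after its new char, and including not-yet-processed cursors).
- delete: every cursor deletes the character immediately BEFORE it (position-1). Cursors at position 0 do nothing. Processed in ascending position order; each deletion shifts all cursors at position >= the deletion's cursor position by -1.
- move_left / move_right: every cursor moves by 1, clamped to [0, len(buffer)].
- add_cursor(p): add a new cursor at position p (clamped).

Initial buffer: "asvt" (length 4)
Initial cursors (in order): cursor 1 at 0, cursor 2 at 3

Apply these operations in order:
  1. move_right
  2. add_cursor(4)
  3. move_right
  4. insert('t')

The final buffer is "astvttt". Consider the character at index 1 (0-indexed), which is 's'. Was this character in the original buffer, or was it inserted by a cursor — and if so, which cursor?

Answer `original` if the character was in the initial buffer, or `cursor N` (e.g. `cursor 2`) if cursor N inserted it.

After op 1 (move_right): buffer="asvt" (len 4), cursors c1@1 c2@4, authorship ....
After op 2 (add_cursor(4)): buffer="asvt" (len 4), cursors c1@1 c2@4 c3@4, authorship ....
After op 3 (move_right): buffer="asvt" (len 4), cursors c1@2 c2@4 c3@4, authorship ....
After op 4 (insert('t')): buffer="astvttt" (len 7), cursors c1@3 c2@7 c3@7, authorship ..1..23
Authorship (.=original, N=cursor N): . . 1 . . 2 3
Index 1: author = original

Answer: original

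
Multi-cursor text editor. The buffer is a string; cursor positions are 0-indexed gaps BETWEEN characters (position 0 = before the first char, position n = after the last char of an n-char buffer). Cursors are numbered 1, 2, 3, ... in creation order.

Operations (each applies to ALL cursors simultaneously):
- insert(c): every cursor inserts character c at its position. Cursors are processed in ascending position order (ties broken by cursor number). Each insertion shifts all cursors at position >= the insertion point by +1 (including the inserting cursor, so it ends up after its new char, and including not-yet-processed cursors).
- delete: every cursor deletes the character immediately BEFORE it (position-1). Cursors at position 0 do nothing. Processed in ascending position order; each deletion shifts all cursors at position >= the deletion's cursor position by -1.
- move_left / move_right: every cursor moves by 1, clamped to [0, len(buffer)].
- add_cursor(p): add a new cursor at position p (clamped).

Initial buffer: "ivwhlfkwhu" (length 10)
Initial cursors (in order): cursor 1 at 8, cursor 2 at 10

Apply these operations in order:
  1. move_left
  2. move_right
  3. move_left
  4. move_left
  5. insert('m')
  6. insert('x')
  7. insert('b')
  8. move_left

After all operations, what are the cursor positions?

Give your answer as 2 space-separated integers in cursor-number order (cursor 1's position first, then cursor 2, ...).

After op 1 (move_left): buffer="ivwhlfkwhu" (len 10), cursors c1@7 c2@9, authorship ..........
After op 2 (move_right): buffer="ivwhlfkwhu" (len 10), cursors c1@8 c2@10, authorship ..........
After op 3 (move_left): buffer="ivwhlfkwhu" (len 10), cursors c1@7 c2@9, authorship ..........
After op 4 (move_left): buffer="ivwhlfkwhu" (len 10), cursors c1@6 c2@8, authorship ..........
After op 5 (insert('m')): buffer="ivwhlfmkwmhu" (len 12), cursors c1@7 c2@10, authorship ......1..2..
After op 6 (insert('x')): buffer="ivwhlfmxkwmxhu" (len 14), cursors c1@8 c2@12, authorship ......11..22..
After op 7 (insert('b')): buffer="ivwhlfmxbkwmxbhu" (len 16), cursors c1@9 c2@14, authorship ......111..222..
After op 8 (move_left): buffer="ivwhlfmxbkwmxbhu" (len 16), cursors c1@8 c2@13, authorship ......111..222..

Answer: 8 13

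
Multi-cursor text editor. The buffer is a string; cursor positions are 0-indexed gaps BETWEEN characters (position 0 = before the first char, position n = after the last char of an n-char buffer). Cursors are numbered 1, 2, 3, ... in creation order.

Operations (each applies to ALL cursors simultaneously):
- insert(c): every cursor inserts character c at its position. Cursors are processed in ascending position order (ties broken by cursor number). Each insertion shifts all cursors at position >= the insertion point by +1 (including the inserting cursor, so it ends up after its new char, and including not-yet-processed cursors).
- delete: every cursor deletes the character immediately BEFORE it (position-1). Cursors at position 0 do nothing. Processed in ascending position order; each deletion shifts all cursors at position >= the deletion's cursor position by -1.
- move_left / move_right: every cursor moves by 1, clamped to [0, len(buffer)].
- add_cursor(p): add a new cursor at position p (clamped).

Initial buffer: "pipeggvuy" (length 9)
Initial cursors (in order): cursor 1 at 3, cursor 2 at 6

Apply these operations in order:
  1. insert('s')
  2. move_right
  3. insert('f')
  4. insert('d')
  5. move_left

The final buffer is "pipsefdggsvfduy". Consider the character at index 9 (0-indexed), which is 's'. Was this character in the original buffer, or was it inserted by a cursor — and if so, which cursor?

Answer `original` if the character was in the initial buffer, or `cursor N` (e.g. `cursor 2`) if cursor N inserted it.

After op 1 (insert('s')): buffer="pipseggsvuy" (len 11), cursors c1@4 c2@8, authorship ...1...2...
After op 2 (move_right): buffer="pipseggsvuy" (len 11), cursors c1@5 c2@9, authorship ...1...2...
After op 3 (insert('f')): buffer="pipsefggsvfuy" (len 13), cursors c1@6 c2@11, authorship ...1.1..2.2..
After op 4 (insert('d')): buffer="pipsefdggsvfduy" (len 15), cursors c1@7 c2@13, authorship ...1.11..2.22..
After op 5 (move_left): buffer="pipsefdggsvfduy" (len 15), cursors c1@6 c2@12, authorship ...1.11..2.22..
Authorship (.=original, N=cursor N): . . . 1 . 1 1 . . 2 . 2 2 . .
Index 9: author = 2

Answer: cursor 2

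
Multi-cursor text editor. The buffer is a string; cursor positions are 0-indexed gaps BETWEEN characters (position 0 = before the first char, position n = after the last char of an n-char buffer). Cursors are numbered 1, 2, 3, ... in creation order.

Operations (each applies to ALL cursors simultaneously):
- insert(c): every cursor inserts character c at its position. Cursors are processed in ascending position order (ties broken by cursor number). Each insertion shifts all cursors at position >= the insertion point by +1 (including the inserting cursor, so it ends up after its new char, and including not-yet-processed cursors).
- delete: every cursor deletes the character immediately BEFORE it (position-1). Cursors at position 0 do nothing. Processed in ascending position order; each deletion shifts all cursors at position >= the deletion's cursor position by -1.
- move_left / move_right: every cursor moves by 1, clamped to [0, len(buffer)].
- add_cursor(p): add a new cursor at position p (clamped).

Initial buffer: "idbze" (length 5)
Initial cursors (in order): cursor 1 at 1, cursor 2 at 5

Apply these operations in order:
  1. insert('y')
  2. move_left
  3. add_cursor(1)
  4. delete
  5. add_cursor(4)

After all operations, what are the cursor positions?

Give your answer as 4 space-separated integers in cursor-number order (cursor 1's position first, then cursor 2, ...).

After op 1 (insert('y')): buffer="iydbzey" (len 7), cursors c1@2 c2@7, authorship .1....2
After op 2 (move_left): buffer="iydbzey" (len 7), cursors c1@1 c2@6, authorship .1....2
After op 3 (add_cursor(1)): buffer="iydbzey" (len 7), cursors c1@1 c3@1 c2@6, authorship .1....2
After op 4 (delete): buffer="ydbzy" (len 5), cursors c1@0 c3@0 c2@4, authorship 1...2
After op 5 (add_cursor(4)): buffer="ydbzy" (len 5), cursors c1@0 c3@0 c2@4 c4@4, authorship 1...2

Answer: 0 4 0 4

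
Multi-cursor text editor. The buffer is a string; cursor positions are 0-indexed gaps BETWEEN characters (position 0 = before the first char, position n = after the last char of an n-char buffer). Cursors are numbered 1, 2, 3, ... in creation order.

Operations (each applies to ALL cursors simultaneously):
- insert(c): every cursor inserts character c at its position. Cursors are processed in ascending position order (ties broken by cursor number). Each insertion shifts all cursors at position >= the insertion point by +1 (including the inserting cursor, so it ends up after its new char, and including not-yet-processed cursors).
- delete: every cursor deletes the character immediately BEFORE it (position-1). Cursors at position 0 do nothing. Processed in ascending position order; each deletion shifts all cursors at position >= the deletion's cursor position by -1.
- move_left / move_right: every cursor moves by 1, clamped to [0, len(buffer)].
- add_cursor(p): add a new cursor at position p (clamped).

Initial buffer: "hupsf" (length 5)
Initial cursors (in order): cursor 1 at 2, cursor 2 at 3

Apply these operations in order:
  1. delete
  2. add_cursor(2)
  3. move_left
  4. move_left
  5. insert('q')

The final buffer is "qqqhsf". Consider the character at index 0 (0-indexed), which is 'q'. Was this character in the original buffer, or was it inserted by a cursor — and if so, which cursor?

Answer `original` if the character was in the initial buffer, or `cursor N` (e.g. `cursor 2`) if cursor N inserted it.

Answer: cursor 1

Derivation:
After op 1 (delete): buffer="hsf" (len 3), cursors c1@1 c2@1, authorship ...
After op 2 (add_cursor(2)): buffer="hsf" (len 3), cursors c1@1 c2@1 c3@2, authorship ...
After op 3 (move_left): buffer="hsf" (len 3), cursors c1@0 c2@0 c3@1, authorship ...
After op 4 (move_left): buffer="hsf" (len 3), cursors c1@0 c2@0 c3@0, authorship ...
After op 5 (insert('q')): buffer="qqqhsf" (len 6), cursors c1@3 c2@3 c3@3, authorship 123...
Authorship (.=original, N=cursor N): 1 2 3 . . .
Index 0: author = 1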